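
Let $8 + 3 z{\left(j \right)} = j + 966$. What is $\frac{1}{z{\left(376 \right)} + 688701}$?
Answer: $\frac{3}{2067437} \approx 1.4511 \cdot 10^{-6}$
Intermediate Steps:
$z{\left(j \right)} = \frac{958}{3} + \frac{j}{3}$ ($z{\left(j \right)} = - \frac{8}{3} + \frac{j + 966}{3} = - \frac{8}{3} + \frac{966 + j}{3} = - \frac{8}{3} + \left(322 + \frac{j}{3}\right) = \frac{958}{3} + \frac{j}{3}$)
$\frac{1}{z{\left(376 \right)} + 688701} = \frac{1}{\left(\frac{958}{3} + \frac{1}{3} \cdot 376\right) + 688701} = \frac{1}{\left(\frac{958}{3} + \frac{376}{3}\right) + 688701} = \frac{1}{\frac{1334}{3} + 688701} = \frac{1}{\frac{2067437}{3}} = \frac{3}{2067437}$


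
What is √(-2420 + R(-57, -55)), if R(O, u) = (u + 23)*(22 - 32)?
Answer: 10*I*√21 ≈ 45.826*I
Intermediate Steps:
R(O, u) = -230 - 10*u (R(O, u) = (23 + u)*(-10) = -230 - 10*u)
√(-2420 + R(-57, -55)) = √(-2420 + (-230 - 10*(-55))) = √(-2420 + (-230 + 550)) = √(-2420 + 320) = √(-2100) = 10*I*√21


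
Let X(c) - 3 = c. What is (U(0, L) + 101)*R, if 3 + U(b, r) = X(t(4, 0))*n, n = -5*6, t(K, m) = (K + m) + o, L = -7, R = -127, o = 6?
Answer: 37084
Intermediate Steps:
t(K, m) = 6 + K + m (t(K, m) = (K + m) + 6 = 6 + K + m)
n = -30
X(c) = 3 + c
U(b, r) = -393 (U(b, r) = -3 + (3 + (6 + 4 + 0))*(-30) = -3 + (3 + 10)*(-30) = -3 + 13*(-30) = -3 - 390 = -393)
(U(0, L) + 101)*R = (-393 + 101)*(-127) = -292*(-127) = 37084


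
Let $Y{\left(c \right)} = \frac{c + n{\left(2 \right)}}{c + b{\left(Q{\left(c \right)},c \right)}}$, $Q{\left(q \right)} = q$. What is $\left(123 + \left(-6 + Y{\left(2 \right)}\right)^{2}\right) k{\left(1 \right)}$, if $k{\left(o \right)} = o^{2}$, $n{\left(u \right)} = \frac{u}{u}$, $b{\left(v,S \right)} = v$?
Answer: $\frac{2409}{16} \approx 150.56$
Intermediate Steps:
$n{\left(u \right)} = 1$
$Y{\left(c \right)} = \frac{1 + c}{2 c}$ ($Y{\left(c \right)} = \frac{c + 1}{c + c} = \frac{1 + c}{2 c}$)
$\left(123 + \left(-6 + Y{\left(2 \right)}\right)^{2}\right) k{\left(1 \right)} = \left(123 + \left(-6 + \frac{1 + 2}{2 \cdot 2}\right)^{2}\right) 1^{2} = \left(123 + \left(-6 + \frac{1}{2} \cdot \frac{1}{2} \cdot 3\right)^{2}\right) 1 = \left(123 + \left(-6 + \frac{3}{4}\right)^{2}\right) 1 = \left(123 + \left(- \frac{21}{4}\right)^{2}\right) 1 = \left(123 + \frac{441}{16}\right) 1 = \frac{2409}{16} \cdot 1 = \frac{2409}{16}$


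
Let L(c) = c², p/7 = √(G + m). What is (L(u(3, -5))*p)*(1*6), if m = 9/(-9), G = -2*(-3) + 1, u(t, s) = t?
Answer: 378*√6 ≈ 925.91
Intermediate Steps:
G = 7 (G = 6 + 1 = 7)
m = -1 (m = 9*(-⅑) = -1)
p = 7*√6 (p = 7*√(7 - 1) = 7*√6 ≈ 17.146)
(L(u(3, -5))*p)*(1*6) = (3²*(7*√6))*(1*6) = (9*(7*√6))*6 = (63*√6)*6 = 378*√6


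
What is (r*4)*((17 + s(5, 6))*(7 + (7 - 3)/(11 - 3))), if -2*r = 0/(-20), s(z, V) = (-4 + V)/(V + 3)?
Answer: 0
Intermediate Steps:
s(z, V) = (-4 + V)/(3 + V)
r = 0 (r = -0/(-20) = -0*(-1)/20 = -½*0 = 0)
(r*4)*((17 + s(5, 6))*(7 + (7 - 3)/(11 - 3))) = (0*4)*((17 + (-4 + 6)/(3 + 6))*(7 + (7 - 3)/(11 - 3))) = 0*((17 + 2/9)*(7 + 4/8)) = 0*((17 + (⅑)*2)*(7 + 4*(⅛))) = 0*((17 + 2/9)*(7 + ½)) = 0*((155/9)*(15/2)) = 0*(775/6) = 0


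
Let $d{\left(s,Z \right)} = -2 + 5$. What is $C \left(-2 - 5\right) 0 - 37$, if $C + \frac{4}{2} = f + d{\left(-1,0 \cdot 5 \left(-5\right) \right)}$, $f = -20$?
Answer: $-37$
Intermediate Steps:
$d{\left(s,Z \right)} = 3$
$C = -19$ ($C = -2 + \left(-20 + 3\right) = -2 - 17 = -19$)
$C \left(-2 - 5\right) 0 - 37 = - 19 \left(-2 - 5\right) 0 - 37 = - 19 \left(\left(-7\right) 0\right) - 37 = \left(-19\right) 0 - 37 = 0 - 37 = -37$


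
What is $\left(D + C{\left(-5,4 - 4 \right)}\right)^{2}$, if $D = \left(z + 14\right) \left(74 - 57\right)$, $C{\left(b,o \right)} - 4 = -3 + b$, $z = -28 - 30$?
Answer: $565504$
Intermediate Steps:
$z = -58$
$C{\left(b,o \right)} = 1 + b$ ($C{\left(b,o \right)} = 4 + \left(-3 + b\right) = 1 + b$)
$D = -748$ ($D = \left(-58 + 14\right) \left(74 - 57\right) = \left(-44\right) 17 = -748$)
$\left(D + C{\left(-5,4 - 4 \right)}\right)^{2} = \left(-748 + \left(1 - 5\right)\right)^{2} = \left(-748 - 4\right)^{2} = \left(-752\right)^{2} = 565504$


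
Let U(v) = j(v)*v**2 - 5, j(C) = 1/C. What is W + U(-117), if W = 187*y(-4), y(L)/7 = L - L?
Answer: -122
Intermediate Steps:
y(L) = 0 (y(L) = 7*(L - L) = 7*0 = 0)
U(v) = -5 + v (U(v) = v**2/v - 5 = v - 5 = -5 + v)
W = 0 (W = 187*0 = 0)
W + U(-117) = 0 + (-5 - 117) = 0 - 122 = -122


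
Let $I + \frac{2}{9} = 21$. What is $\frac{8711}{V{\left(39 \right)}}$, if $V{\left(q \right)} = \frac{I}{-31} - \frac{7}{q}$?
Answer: $- \frac{31594797}{3082} \approx -10251.0$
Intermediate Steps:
$I = \frac{187}{9}$ ($I = - \frac{2}{9} + 21 = \frac{187}{9} \approx 20.778$)
$V{\left(q \right)} = - \frac{187}{279} - \frac{7}{q}$ ($V{\left(q \right)} = \frac{187}{9 \left(-31\right)} - \frac{7}{q} = \frac{187}{9} \left(- \frac{1}{31}\right) - \frac{7}{q} = - \frac{187}{279} - \frac{7}{q}$)
$\frac{8711}{V{\left(39 \right)}} = \frac{8711}{- \frac{187}{279} - \frac{7}{39}} = \frac{8711}{- \frac{3082}{3627}} = 8711 \left(- \frac{3627}{3082}\right) = - \frac{31594797}{3082}$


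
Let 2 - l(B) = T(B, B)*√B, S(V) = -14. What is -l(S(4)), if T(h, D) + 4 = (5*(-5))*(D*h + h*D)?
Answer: -2 - 9804*I*√14 ≈ -2.0 - 36683.0*I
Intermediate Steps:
T(h, D) = -4 - 50*D*h (T(h, D) = -4 + (5*(-5))*(D*h + h*D) = -4 - 25*(D*h + D*h) = -4 - 50*D*h)
l(B) = 2 - √B*(-4 - 50*B²) (l(B) = 2 - (-4 - 50*B*B)*√B = 2 - (-4 - 50*B²)*√B = 2 - √B*(-4 - 50*B²))
-l(S(4)) = -(2 + 2*√(-14)*(2 + 25*(-14)²)) = -(2 + 2*(I*√14)*(2 + 25*196)) = -(2 + 2*(I*√14)*(2 + 4900)) = -(2 + 2*(I*√14)*4902) = -(2 + 9804*I*√14) = -2 - 9804*I*√14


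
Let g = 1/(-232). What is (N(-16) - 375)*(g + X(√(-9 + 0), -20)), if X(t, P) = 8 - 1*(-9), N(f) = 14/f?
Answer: -11856601/1856 ≈ -6388.3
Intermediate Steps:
X(t, P) = 17 (X(t, P) = 8 + 9 = 17)
g = -1/232 ≈ -0.0043103
(N(-16) - 375)*(g + X(√(-9 + 0), -20)) = (14/(-16) - 375)*(-1/232 + 17) = (14*(-1/16) - 375)*(3943/232) = (-7/8 - 375)*(3943/232) = -3007/8*3943/232 = -11856601/1856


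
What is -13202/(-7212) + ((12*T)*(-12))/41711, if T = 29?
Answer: 260275655/150409866 ≈ 1.7304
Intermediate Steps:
-13202/(-7212) + ((12*T)*(-12))/41711 = -13202/(-7212) + ((12*29)*(-12))/41711 = -13202*(-1/7212) + (348*(-12))*(1/41711) = 6601/3606 - 4176*1/41711 = 6601/3606 - 4176/41711 = 260275655/150409866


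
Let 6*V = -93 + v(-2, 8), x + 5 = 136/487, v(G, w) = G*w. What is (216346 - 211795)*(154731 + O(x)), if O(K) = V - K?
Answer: 685812479281/974 ≈ 7.0412e+8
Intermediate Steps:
x = -2299/487 (x = -5 + 136/487 = -2299/487 ≈ -4.7207)
V = -109/6 (V = (-93 - 2*8)/6 = (-93 - 16)/6 = (⅙)*(-109) = -109/6 ≈ -18.167)
O(K) = -109/6 - K
(216346 - 211795)*(154731 + O(x)) = (216346 - 211795)*(154731 + (-109/6 - 1*(-2299/487))) = 4551*(154731 + (-109/6 + 2299/487)) = 4551*(154731 - 39289/2922) = 4551*(452084693/2922) = 685812479281/974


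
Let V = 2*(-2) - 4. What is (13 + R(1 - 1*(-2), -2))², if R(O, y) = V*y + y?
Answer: 729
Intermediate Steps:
V = -8 (V = -4 - 4 = -8)
R(O, y) = -7*y (R(O, y) = -8*y + y = -7*y)
(13 + R(1 - 1*(-2), -2))² = (13 - 7*(-2))² = (13 + 14)² = 27² = 729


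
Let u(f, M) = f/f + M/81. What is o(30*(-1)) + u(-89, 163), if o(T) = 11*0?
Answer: 244/81 ≈ 3.0123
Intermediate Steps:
o(T) = 0
u(f, M) = 1 + M/81 (u(f, M) = 1 + M*(1/81) = 1 + M/81)
o(30*(-1)) + u(-89, 163) = 0 + (1 + (1/81)*163) = 0 + (1 + 163/81) = 0 + 244/81 = 244/81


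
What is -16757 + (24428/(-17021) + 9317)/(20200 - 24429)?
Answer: -1206357733642/71981809 ≈ -16759.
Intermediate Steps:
-16757 + (24428/(-17021) + 9317)/(20200 - 24429) = -16757 + (24428*(-1/17021) + 9317)/(-4229) = -16757 + (-24428/17021 + 9317)*(-1/4229) = -16757 + (158560229/17021)*(-1/4229) = -16757 - 158560229/71981809 = -1206357733642/71981809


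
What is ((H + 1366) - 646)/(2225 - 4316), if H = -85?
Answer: -635/2091 ≈ -0.30368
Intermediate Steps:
((H + 1366) - 646)/(2225 - 4316) = ((-85 + 1366) - 646)/(2225 - 4316) = (1281 - 646)/(-2091) = 635*(-1/2091) = -635/2091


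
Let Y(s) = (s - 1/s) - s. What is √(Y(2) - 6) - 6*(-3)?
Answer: 18 + I*√26/2 ≈ 18.0 + 2.5495*I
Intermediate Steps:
Y(s) = -1/s
√(Y(2) - 6) - 6*(-3) = √(-1/2 - 6) - 6*(-3) = √(-1*½ - 6) + 18 = √(-½ - 6) + 18 = √(-13/2) + 18 = I*√26/2 + 18 = 18 + I*√26/2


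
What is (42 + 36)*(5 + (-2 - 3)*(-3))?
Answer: 1560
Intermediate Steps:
(42 + 36)*(5 + (-2 - 3)*(-3)) = 78*(5 - 5*(-3)) = 78*(5 + 15) = 78*20 = 1560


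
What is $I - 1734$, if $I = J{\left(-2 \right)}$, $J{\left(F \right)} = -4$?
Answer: $-1738$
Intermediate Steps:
$I = -4$
$I - 1734 = -4 - 1734 = -1738$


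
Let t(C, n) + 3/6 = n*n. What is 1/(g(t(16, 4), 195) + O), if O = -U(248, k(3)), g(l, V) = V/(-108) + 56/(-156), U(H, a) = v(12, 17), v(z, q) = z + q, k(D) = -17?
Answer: -468/14585 ≈ -0.032088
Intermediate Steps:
v(z, q) = q + z
U(H, a) = 29 (U(H, a) = 17 + 12 = 29)
t(C, n) = -1/2 + n**2 (t(C, n) = -1/2 + n*n = -1/2 + n**2)
g(l, V) = -14/39 - V/108 (g(l, V) = V*(-1/108) + 56*(-1/156) = -V/108 - 14/39 = -14/39 - V/108)
O = -29 (O = -1*29 = -29)
1/(g(t(16, 4), 195) + O) = 1/((-14/39 - 1/108*195) - 29) = 1/((-14/39 - 65/36) - 29) = 1/(-1013/468 - 29) = 1/(-14585/468) = -468/14585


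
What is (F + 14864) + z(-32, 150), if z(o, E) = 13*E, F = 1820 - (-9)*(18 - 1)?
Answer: 18787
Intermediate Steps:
F = 1973 (F = 1820 - (-9)*17 = 1820 - 1*(-153) = 1820 + 153 = 1973)
(F + 14864) + z(-32, 150) = (1973 + 14864) + 13*150 = 16837 + 1950 = 18787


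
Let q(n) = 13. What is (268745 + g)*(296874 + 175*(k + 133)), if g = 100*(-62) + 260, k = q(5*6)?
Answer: 84734639320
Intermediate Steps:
k = 13
g = -5940 (g = -6200 + 260 = -5940)
(268745 + g)*(296874 + 175*(k + 133)) = (268745 - 5940)*(296874 + 175*(13 + 133)) = 262805*(296874 + 175*146) = 262805*(296874 + 25550) = 262805*322424 = 84734639320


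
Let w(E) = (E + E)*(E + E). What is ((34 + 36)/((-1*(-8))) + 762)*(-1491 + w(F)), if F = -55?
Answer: 32707547/4 ≈ 8.1769e+6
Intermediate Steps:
w(E) = 4*E² (w(E) = (2*E)*(2*E) = 4*E²)
((34 + 36)/((-1*(-8))) + 762)*(-1491 + w(F)) = ((34 + 36)/((-1*(-8))) + 762)*(-1491 + 4*(-55)²) = (70/8 + 762)*(-1491 + 4*3025) = (70*(⅛) + 762)*(-1491 + 12100) = (35/4 + 762)*10609 = (3083/4)*10609 = 32707547/4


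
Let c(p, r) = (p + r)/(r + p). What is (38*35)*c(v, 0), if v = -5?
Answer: 1330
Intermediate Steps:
c(p, r) = 1 (c(p, r) = (p + r)/(p + r) = 1)
(38*35)*c(v, 0) = (38*35)*1 = 1330*1 = 1330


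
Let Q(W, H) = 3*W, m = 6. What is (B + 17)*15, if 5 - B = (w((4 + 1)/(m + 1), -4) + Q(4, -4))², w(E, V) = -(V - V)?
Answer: -1830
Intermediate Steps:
w(E, V) = 0 (w(E, V) = -1*0 = 0)
B = -139 (B = 5 - (0 + 3*4)² = 5 - (0 + 12)² = 5 - 1*12² = 5 - 1*144 = 5 - 144 = -139)
(B + 17)*15 = (-139 + 17)*15 = -122*15 = -1830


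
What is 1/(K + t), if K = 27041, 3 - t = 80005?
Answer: -1/52961 ≈ -1.8882e-5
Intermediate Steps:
t = -80002 (t = 3 - 1*80005 = 3 - 80005 = -80002)
1/(K + t) = 1/(27041 - 80002) = 1/(-52961) = -1/52961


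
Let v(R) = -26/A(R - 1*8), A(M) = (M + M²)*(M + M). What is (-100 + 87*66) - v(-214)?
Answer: 4727025575/837828 ≈ 5642.0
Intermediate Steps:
A(M) = 2*M*(M + M²) (A(M) = (M + M²)*(2*M) = 2*M*(M + M²))
v(R) = -13/((-8 + R)²*(-7 + R)) (v(R) = -26*1/(2*(1 + (R - 1*8))*(R - 1*8)²) = -26*1/(2*(1 + (R - 8))*(R - 8)²) = -26*1/(2*(1 + (-8 + R))*(-8 + R)²) = -26*1/(2*(-8 + R)²*(-7 + R)) = -13/((-8 + R)²*(-7 + R)))
(-100 + 87*66) - v(-214) = (-100 + 87*66) - (-13)/((-8 - 214)²*(-7 - 214)) = (-100 + 5742) - (-13)/((-222)²*(-221)) = 5642 - (-13)*(-1)/(49284*221) = 5642 - 1*1/837828 = 5642 - 1/837828 = 4727025575/837828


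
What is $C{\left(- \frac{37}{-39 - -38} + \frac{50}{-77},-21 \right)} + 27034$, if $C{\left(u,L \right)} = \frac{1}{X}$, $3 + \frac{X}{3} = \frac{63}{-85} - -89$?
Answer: $\frac{587746279}{21741} \approx 27034.0$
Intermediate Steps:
$X = \frac{21741}{85}$ ($X = -9 + 3 \left(\frac{63}{-85} - -89\right) = -9 + 3 \left(63 \left(- \frac{1}{85}\right) + 89\right) = -9 + 3 \left(- \frac{63}{85} + 89\right) = -9 + 3 \cdot \frac{7502}{85} = -9 + \frac{22506}{85} = \frac{21741}{85} \approx 255.78$)
$C{\left(u,L \right)} = \frac{85}{21741}$ ($C{\left(u,L \right)} = \frac{1}{\frac{21741}{85}} = \frac{85}{21741}$)
$C{\left(- \frac{37}{-39 - -38} + \frac{50}{-77},-21 \right)} + 27034 = \frac{85}{21741} + 27034 = \frac{587746279}{21741}$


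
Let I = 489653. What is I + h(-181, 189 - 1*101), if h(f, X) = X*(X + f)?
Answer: 481469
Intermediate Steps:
I + h(-181, 189 - 1*101) = 489653 + (189 - 1*101)*((189 - 1*101) - 181) = 489653 + (189 - 101)*((189 - 101) - 181) = 489653 + 88*(88 - 181) = 489653 + 88*(-93) = 489653 - 8184 = 481469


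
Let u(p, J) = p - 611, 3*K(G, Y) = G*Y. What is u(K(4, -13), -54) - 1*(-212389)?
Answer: 635282/3 ≈ 2.1176e+5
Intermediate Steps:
K(G, Y) = G*Y/3 (K(G, Y) = (G*Y)/3 = G*Y/3)
u(p, J) = -611 + p
u(K(4, -13), -54) - 1*(-212389) = (-611 + (⅓)*4*(-13)) - 1*(-212389) = (-611 - 52/3) + 212389 = -1885/3 + 212389 = 635282/3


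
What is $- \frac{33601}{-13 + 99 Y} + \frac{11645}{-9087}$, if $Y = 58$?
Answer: $- \frac{372046492}{52059423} \approx -7.1466$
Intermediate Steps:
$- \frac{33601}{-13 + 99 Y} + \frac{11645}{-9087} = - \frac{33601}{-13 + 99 \cdot 58} + \frac{11645}{-9087} = - \frac{33601}{-13 + 5742} + 11645 \left(- \frac{1}{9087}\right) = - \frac{33601}{5729} - \frac{11645}{9087} = - \frac{372046492}{52059423}$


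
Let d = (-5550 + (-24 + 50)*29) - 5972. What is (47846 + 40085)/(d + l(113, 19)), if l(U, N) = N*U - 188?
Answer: -87931/8809 ≈ -9.9819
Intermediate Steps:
l(U, N) = -188 + N*U
d = -10768 (d = (-5550 + 26*29) - 5972 = (-5550 + 754) - 5972 = -4796 - 5972 = -10768)
(47846 + 40085)/(d + l(113, 19)) = (47846 + 40085)/(-10768 + (-188 + 19*113)) = 87931/(-10768 + (-188 + 2147)) = 87931/(-10768 + 1959) = 87931/(-8809) = 87931*(-1/8809) = -87931/8809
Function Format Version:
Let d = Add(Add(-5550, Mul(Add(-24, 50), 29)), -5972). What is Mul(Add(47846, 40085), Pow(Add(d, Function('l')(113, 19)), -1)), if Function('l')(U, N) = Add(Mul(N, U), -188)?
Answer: Rational(-87931, 8809) ≈ -9.9819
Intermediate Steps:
Function('l')(U, N) = Add(-188, Mul(N, U))
d = -10768 (d = Add(Add(-5550, Mul(26, 29)), -5972) = Add(Add(-5550, 754), -5972) = Add(-4796, -5972) = -10768)
Mul(Add(47846, 40085), Pow(Add(d, Function('l')(113, 19)), -1)) = Mul(Add(47846, 40085), Pow(Add(-10768, Add(-188, Mul(19, 113))), -1)) = Mul(87931, Pow(Add(-10768, Add(-188, 2147)), -1)) = Mul(87931, Pow(Add(-10768, 1959), -1)) = Mul(87931, Pow(-8809, -1)) = Mul(87931, Rational(-1, 8809)) = Rational(-87931, 8809)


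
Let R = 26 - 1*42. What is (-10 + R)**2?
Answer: 676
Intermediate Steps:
R = -16 (R = 26 - 42 = -16)
(-10 + R)**2 = (-10 - 16)**2 = (-26)**2 = 676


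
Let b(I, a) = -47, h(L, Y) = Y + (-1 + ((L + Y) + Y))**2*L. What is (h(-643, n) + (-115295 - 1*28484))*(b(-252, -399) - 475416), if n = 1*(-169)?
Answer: 294884187581640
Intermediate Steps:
n = -169
h(L, Y) = Y + L*(-1 + L + 2*Y)**2 (h(L, Y) = Y + (-1 + (L + 2*Y))**2*L = Y + (-1 + L + 2*Y)**2*L = Y + L*(-1 + L + 2*Y)**2)
(h(-643, n) + (-115295 - 1*28484))*(b(-252, -399) - 475416) = ((-169 - 643*(-1 - 643 + 2*(-169))**2) + (-115295 - 1*28484))*(-47 - 475416) = ((-169 - 643*(-1 - 643 - 338)**2) + (-115295 - 28484))*(-475463) = ((-169 - 643*(-982)**2) - 143779)*(-475463) = ((-169 - 643*964324) - 143779)*(-475463) = ((-169 - 620060332) - 143779)*(-475463) = (-620060501 - 143779)*(-475463) = -620204280*(-475463) = 294884187581640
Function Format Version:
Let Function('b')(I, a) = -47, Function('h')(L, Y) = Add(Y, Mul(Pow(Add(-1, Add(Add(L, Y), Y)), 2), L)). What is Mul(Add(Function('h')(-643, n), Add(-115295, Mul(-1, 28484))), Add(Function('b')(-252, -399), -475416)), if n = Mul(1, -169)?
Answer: 294884187581640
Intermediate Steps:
n = -169
Function('h')(L, Y) = Add(Y, Mul(L, Pow(Add(-1, L, Mul(2, Y)), 2))) (Function('h')(L, Y) = Add(Y, Mul(Pow(Add(-1, Add(L, Mul(2, Y))), 2), L)) = Add(Y, Mul(Pow(Add(-1, L, Mul(2, Y)), 2), L)) = Add(Y, Mul(L, Pow(Add(-1, L, Mul(2, Y)), 2))))
Mul(Add(Function('h')(-643, n), Add(-115295, Mul(-1, 28484))), Add(Function('b')(-252, -399), -475416)) = Mul(Add(Add(-169, Mul(-643, Pow(Add(-1, -643, Mul(2, -169)), 2))), Add(-115295, Mul(-1, 28484))), Add(-47, -475416)) = Mul(Add(Add(-169, Mul(-643, Pow(Add(-1, -643, -338), 2))), Add(-115295, -28484)), -475463) = Mul(Add(Add(-169, Mul(-643, Pow(-982, 2))), -143779), -475463) = Mul(Add(Add(-169, Mul(-643, 964324)), -143779), -475463) = Mul(Add(Add(-169, -620060332), -143779), -475463) = Mul(Add(-620060501, -143779), -475463) = Mul(-620204280, -475463) = 294884187581640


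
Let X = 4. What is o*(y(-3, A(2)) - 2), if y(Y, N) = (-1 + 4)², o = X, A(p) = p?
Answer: 28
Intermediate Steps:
o = 4
y(Y, N) = 9 (y(Y, N) = 3² = 9)
o*(y(-3, A(2)) - 2) = 4*(9 - 2) = 4*7 = 28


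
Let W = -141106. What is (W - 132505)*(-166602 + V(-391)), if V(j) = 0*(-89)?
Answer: 45584139822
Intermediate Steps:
V(j) = 0
(W - 132505)*(-166602 + V(-391)) = (-141106 - 132505)*(-166602 + 0) = -273611*(-166602) = 45584139822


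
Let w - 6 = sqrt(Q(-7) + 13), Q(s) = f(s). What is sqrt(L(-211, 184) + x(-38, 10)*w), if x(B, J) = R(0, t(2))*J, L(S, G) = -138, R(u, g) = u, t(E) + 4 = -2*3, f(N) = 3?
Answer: I*sqrt(138) ≈ 11.747*I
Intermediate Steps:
Q(s) = 3
t(E) = -10 (t(E) = -4 - 2*3 = -4 - 6 = -10)
x(B, J) = 0 (x(B, J) = 0*J = 0)
w = 10 (w = 6 + sqrt(3 + 13) = 6 + sqrt(16) = 6 + 4 = 10)
sqrt(L(-211, 184) + x(-38, 10)*w) = sqrt(-138 + 0*10) = sqrt(-138 + 0) = sqrt(-138) = I*sqrt(138)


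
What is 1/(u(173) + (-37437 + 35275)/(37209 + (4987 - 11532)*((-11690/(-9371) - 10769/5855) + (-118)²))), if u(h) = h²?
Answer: 499793587022885/14958322277870214886 ≈ 3.3412e-5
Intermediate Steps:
1/(u(173) + (-37437 + 35275)/(37209 + (4987 - 11532)*((-11690/(-9371) - 10769/5855) + (-118)²))) = 1/(173² + (-37437 + 35275)/(37209 + (4987 - 11532)*((-11690/(-9371) - 10769/5855) + (-118)²))) = 1/(29929 - 2162/(37209 - 6545*((-11690*(-1/9371) - 10769*1/5855) + 13924))) = 1/(29929 - 2162/(37209 - 6545*((11690/9371 - 10769/5855) + 13924))) = 1/(29929 - 2162/(37209 - 6545*(-32471349/54867205 + 13924))) = 1/(29929 - 2162/(37209 - 6545*763938491071/54867205)) = 1/(29929 - 2162/(37209 - 999995484811939/10973441)) = 1/(29929 - 2162/(-999587174045770/10973441)) = 1/(29929 - 2162*(-10973441/999587174045770)) = 1/(29929 + 11862289721/499793587022885) = 1/(14958322277870214886/499793587022885) = 499793587022885/14958322277870214886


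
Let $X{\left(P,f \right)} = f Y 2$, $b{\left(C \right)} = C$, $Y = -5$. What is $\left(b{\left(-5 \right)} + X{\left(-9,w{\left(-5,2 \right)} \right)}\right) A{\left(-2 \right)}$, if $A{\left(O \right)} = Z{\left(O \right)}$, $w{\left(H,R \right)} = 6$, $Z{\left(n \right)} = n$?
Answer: $130$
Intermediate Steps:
$A{\left(O \right)} = O$
$X{\left(P,f \right)} = - 10 f$ ($X{\left(P,f \right)} = f \left(-5\right) 2 = - 5 f 2 = - 10 f$)
$\left(b{\left(-5 \right)} + X{\left(-9,w{\left(-5,2 \right)} \right)}\right) A{\left(-2 \right)} = \left(-5 - 60\right) \left(-2\right) = \left(-65\right) \left(-2\right) = 130$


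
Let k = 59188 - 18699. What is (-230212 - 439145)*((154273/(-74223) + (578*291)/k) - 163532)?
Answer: 12183353230477217477/111304261 ≈ 1.0946e+11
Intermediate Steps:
k = 40489
(-230212 - 439145)*((154273/(-74223) + (578*291)/k) - 163532) = (-230212 - 439145)*((154273/(-74223) + (578*291)/40489) - 163532) = -669357*((154273*(-1/74223) + 168198*(1/40489)) - 163532) = -669357*((-154273/74223 + 168198/40489) - 163532) = -669357*(6237800657/3005215047 - 163532) = -669357*(-491442589265347/3005215047) = 12183353230477217477/111304261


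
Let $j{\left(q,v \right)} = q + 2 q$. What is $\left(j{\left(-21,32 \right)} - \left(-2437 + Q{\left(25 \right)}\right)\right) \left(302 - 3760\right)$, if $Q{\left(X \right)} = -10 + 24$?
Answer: $-8160880$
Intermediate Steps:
$Q{\left(X \right)} = 14$
$j{\left(q,v \right)} = 3 q$
$\left(j{\left(-21,32 \right)} - \left(-2437 + Q{\left(25 \right)}\right)\right) \left(302 - 3760\right) = \left(3 \left(-21\right) + \left(2437 - 14\right)\right) \left(302 - 3760\right) = \left(-63 + \left(2437 - 14\right)\right) \left(-3458\right) = \left(-63 + 2423\right) \left(-3458\right) = 2360 \left(-3458\right) = -8160880$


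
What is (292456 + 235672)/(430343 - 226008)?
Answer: 528128/204335 ≈ 2.5846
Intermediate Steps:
(292456 + 235672)/(430343 - 226008) = 528128/204335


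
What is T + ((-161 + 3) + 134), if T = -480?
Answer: -504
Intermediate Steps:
T + ((-161 + 3) + 134) = -480 + ((-161 + 3) + 134) = -480 + (-158 + 134) = -480 - 24 = -504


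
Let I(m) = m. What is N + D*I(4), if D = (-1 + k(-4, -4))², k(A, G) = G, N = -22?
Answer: 78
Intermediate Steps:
D = 25 (D = (-1 - 4)² = (-5)² = 25)
N + D*I(4) = -22 + 25*4 = -22 + 100 = 78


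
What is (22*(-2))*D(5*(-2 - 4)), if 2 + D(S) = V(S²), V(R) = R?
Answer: -39512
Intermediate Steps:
D(S) = -2 + S²
(22*(-2))*D(5*(-2 - 4)) = (22*(-2))*(-2 + (5*(-2 - 4))²) = -44*(-2 + (5*(-6))²) = -44*(-2 + (-30)²) = -44*(-2 + 900) = -44*898 = -39512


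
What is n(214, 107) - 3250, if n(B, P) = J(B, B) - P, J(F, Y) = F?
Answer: -3143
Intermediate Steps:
n(B, P) = B - P
n(214, 107) - 3250 = (214 - 1*107) - 3250 = (214 - 107) - 3250 = 107 - 3250 = -3143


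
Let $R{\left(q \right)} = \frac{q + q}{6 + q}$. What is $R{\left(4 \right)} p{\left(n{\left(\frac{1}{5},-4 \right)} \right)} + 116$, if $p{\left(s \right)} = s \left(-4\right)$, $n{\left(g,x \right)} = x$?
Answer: $\frac{644}{5} \approx 128.8$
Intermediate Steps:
$p{\left(s \right)} = - 4 s$
$R{\left(q \right)} = \frac{2 q}{6 + q}$
$R{\left(4 \right)} p{\left(n{\left(\frac{1}{5},-4 \right)} \right)} + 116 = 2 \cdot 4 \frac{1}{6 + 4} \left(\left(-4\right) \left(-4\right)\right) + 116 = 2 \cdot 4 \cdot \frac{1}{10} \cdot 16 + 116 = \frac{4}{5} \cdot 16 + 116 = \frac{64}{5} + 116 = \frac{644}{5}$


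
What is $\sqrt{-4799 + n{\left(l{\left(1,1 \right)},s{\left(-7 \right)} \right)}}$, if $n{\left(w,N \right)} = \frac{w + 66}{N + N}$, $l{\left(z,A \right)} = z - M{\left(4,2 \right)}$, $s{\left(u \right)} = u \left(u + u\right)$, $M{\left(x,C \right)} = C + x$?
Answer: $\frac{i \sqrt{940543}}{14} \approx 69.273 i$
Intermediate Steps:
$s{\left(u \right)} = 2 u^{2}$ ($s{\left(u \right)} = u 2 u = 2 u^{2}$)
$l{\left(z,A \right)} = -6 + z$ ($l{\left(z,A \right)} = z - \left(2 + 4\right) = z - 6 = -6 + z$)
$n{\left(w,N \right)} = \frac{66 + w}{2 N}$
$\sqrt{-4799 + n{\left(l{\left(1,1 \right)},s{\left(-7 \right)} \right)}} = \sqrt{-4799 + \frac{66 + \left(-6 + 1\right)}{2 \cdot 2 \left(-7\right)^{2}}} = \sqrt{-4799 + \frac{66 - 5}{2 \cdot 2 \cdot 49}} = \sqrt{-4799 + \frac{1}{2} \cdot \frac{1}{98} \cdot 61} = \sqrt{-4799 + \frac{61}{196}} = \sqrt{- \frac{940543}{196}} = \frac{i \sqrt{940543}}{14}$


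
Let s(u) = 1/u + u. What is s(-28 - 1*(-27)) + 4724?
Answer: 4722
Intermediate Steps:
s(u) = u + 1/u
s(-28 - 1*(-27)) + 4724 = ((-28 - 1*(-27)) + 1/(-28 - 1*(-27))) + 4724 = ((-28 + 27) + 1/(-28 + 27)) + 4724 = (-1 + 1/(-1)) + 4724 = (-1 - 1) + 4724 = -2 + 4724 = 4722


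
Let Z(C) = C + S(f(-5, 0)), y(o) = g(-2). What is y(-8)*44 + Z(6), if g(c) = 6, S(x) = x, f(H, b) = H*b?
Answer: 270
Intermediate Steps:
y(o) = 6
Z(C) = C (Z(C) = C - 5*0 = C + 0 = C)
y(-8)*44 + Z(6) = 6*44 + 6 = 264 + 6 = 270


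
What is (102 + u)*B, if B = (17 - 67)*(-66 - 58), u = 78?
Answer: 1116000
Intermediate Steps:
B = 6200 (B = -50*(-124) = 6200)
(102 + u)*B = (102 + 78)*6200 = 180*6200 = 1116000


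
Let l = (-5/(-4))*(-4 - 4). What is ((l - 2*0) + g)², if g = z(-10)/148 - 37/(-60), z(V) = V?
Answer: 440202361/4928400 ≈ 89.320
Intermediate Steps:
l = -10 (l = -5*(-¼)*(-8) = (5/4)*(-8) = -10)
g = 1219/2220 (g = -10/148 - 37/(-60) = -10*1/148 - 37*(-1/60) = -5/74 + 37/60 = 1219/2220 ≈ 0.54910)
((l - 2*0) + g)² = ((-10 - 2*0) + 1219/2220)² = ((-10 + 0) + 1219/2220)² = (-10 + 1219/2220)² = (-20981/2220)² = 440202361/4928400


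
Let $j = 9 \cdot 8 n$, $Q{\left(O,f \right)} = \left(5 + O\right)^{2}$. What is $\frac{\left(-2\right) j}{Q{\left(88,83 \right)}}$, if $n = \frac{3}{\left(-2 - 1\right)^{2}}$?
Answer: $- \frac{16}{2883} \approx -0.0055498$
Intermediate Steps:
$n = \frac{1}{3}$ ($n = \frac{3}{\left(-3\right)^{2}} = \frac{3}{9} = 3 \cdot \frac{1}{9} = \frac{1}{3} \approx 0.33333$)
$j = 24$ ($j = 9 \cdot 8 \cdot \frac{1}{3} = 72 \cdot \frac{1}{3} = 24$)
$\frac{\left(-2\right) j}{Q{\left(88,83 \right)}} = \frac{\left(-2\right) 24}{\left(5 + 88\right)^{2}} = - \frac{48}{93^{2}} = - \frac{48}{8649} = \left(-48\right) \frac{1}{8649} = - \frac{16}{2883}$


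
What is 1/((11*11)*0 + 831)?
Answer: 1/831 ≈ 0.0012034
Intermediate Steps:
1/((11*11)*0 + 831) = 1/(121*0 + 831) = 1/(0 + 831) = 1/831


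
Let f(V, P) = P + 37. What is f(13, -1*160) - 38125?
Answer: -38248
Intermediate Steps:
f(V, P) = 37 + P
f(13, -1*160) - 38125 = (37 - 1*160) - 38125 = (37 - 160) - 38125 = -123 - 38125 = -38248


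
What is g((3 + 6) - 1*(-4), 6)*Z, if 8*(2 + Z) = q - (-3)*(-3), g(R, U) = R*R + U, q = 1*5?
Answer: -875/2 ≈ -437.50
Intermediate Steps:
q = 5
g(R, U) = U + R² (g(R, U) = R² + U = U + R²)
Z = -5/2 (Z = -2 + (5 - (-3)*(-3))/8 = -2 + (5 - 3*3)/8 = -2 + (5 - 9)/8 = -2 + (⅛)*(-4) = -2 - ½ = -5/2 ≈ -2.5000)
g((3 + 6) - 1*(-4), 6)*Z = (6 + ((3 + 6) - 1*(-4))²)*(-5/2) = (6 + (9 + 4)²)*(-5/2) = (6 + 13²)*(-5/2) = (6 + 169)*(-5/2) = 175*(-5/2) = -875/2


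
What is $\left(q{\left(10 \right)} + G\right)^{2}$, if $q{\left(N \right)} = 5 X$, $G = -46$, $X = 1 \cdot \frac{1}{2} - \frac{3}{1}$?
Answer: $\frac{13689}{4} \approx 3422.3$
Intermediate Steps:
$X = - \frac{5}{2}$ ($X = 1 \cdot \frac{1}{2} - 3 = \frac{1}{2} - 3 = - \frac{5}{2} \approx -2.5$)
$q{\left(N \right)} = - \frac{25}{2}$ ($q{\left(N \right)} = 5 \left(- \frac{5}{2}\right) = - \frac{25}{2}$)
$\left(q{\left(10 \right)} + G\right)^{2} = \left(- \frac{25}{2} - 46\right)^{2} = \left(- \frac{117}{2}\right)^{2} = \frac{13689}{4}$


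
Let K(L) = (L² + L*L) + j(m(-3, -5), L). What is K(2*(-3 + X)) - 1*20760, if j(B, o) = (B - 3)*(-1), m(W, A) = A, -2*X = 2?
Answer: -20624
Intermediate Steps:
X = -1 (X = -½*2 = -1)
j(B, o) = 3 - B (j(B, o) = (-3 + B)*(-1) = 3 - B)
K(L) = 8 + 2*L² (K(L) = (L² + L*L) + (3 - 1*(-5)) = (L² + L²) + (3 + 5) = 2*L² + 8 = 8 + 2*L²)
K(2*(-3 + X)) - 1*20760 = (8 + 2*(2*(-3 - 1))²) - 1*20760 = (8 + 2*(2*(-4))²) - 20760 = (8 + 2*(-8)²) - 20760 = (8 + 2*64) - 20760 = (8 + 128) - 20760 = 136 - 20760 = -20624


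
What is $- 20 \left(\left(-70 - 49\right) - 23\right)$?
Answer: $2840$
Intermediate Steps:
$- 20 \left(\left(-70 - 49\right) - 23\right) = - 20 \left(-119 - 23\right) = \left(-20\right) \left(-142\right) = 2840$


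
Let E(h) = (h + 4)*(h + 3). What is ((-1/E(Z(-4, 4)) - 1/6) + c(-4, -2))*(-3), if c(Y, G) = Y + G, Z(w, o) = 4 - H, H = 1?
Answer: 130/7 ≈ 18.571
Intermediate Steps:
Z(w, o) = 3 (Z(w, o) = 4 - 1*1 = 4 - 1 = 3)
c(Y, G) = G + Y
E(h) = (3 + h)*(4 + h) (E(h) = (4 + h)*(3 + h) = (3 + h)*(4 + h))
((-1/E(Z(-4, 4)) - 1/6) + c(-4, -2))*(-3) = ((-1/(12 + 3² + 7*3) - 1/6) + (-2 - 4))*(-3) = ((-1/(12 + 9 + 21) - 1*⅙) - 6)*(-3) = ((-1/42 - ⅙) - 6)*(-3) = (-4/21 - 6)*(-3) = -130/21*(-3) = 130/7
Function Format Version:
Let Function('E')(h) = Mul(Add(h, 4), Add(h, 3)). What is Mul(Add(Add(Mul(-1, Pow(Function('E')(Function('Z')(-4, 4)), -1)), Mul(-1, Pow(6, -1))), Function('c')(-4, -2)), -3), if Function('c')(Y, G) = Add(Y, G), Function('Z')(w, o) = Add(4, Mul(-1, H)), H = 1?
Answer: Rational(130, 7) ≈ 18.571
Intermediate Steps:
Function('Z')(w, o) = 3 (Function('Z')(w, o) = Add(4, Mul(-1, 1)) = Add(4, -1) = 3)
Function('c')(Y, G) = Add(G, Y)
Function('E')(h) = Mul(Add(3, h), Add(4, h)) (Function('E')(h) = Mul(Add(4, h), Add(3, h)) = Mul(Add(3, h), Add(4, h)))
Mul(Add(Add(Mul(-1, Pow(Function('E')(Function('Z')(-4, 4)), -1)), Mul(-1, Pow(6, -1))), Function('c')(-4, -2)), -3) = Mul(Add(Add(Mul(-1, Pow(Add(12, Pow(3, 2), Mul(7, 3)), -1)), Mul(-1, Pow(6, -1))), Add(-2, -4)), -3) = Mul(Add(Add(Mul(-1, Pow(Add(12, 9, 21), -1)), Mul(-1, Rational(1, 6))), -6), -3) = Mul(Add(Add(Mul(-1, Pow(42, -1)), Rational(-1, 6)), -6), -3) = Mul(Add(Add(Mul(-1, Rational(1, 42)), Rational(-1, 6)), -6), -3) = Mul(Add(Add(Rational(-1, 42), Rational(-1, 6)), -6), -3) = Mul(Add(Rational(-4, 21), -6), -3) = Mul(Rational(-130, 21), -3) = Rational(130, 7)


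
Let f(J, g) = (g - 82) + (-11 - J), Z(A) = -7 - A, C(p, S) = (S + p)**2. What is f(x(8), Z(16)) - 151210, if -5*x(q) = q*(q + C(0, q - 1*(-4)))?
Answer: -755414/5 ≈ -1.5108e+5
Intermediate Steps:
x(q) = -q*(q + (4 + q)**2)/5 (x(q) = -q*(q + ((q - 1*(-4)) + 0)**2)/5 = -q*(q + ((q + 4) + 0)**2)/5 = -q*(q + ((4 + q) + 0)**2)/5 = -q*(q + (4 + q)**2)/5)
f(J, g) = -93 + g - J (f(J, g) = (-82 + g) + (-11 - J) = -93 + g - J)
f(x(8), Z(16)) - 151210 = (-93 + (-7 - 1*16) - (-1)*8*(8 + (4 + 8)**2)/5) - 151210 = (-93 + (-7 - 16) - (-1)*8*(8 + 12**2)/5) - 151210 = (-93 - 23 - (-1)*8*(8 + 144)/5) - 151210 = (-93 - 23 - (-1)*8*152/5) - 151210 = (-93 - 23 - 1*(-1216/5)) - 151210 = (-93 - 23 + 1216/5) - 151210 = 636/5 - 151210 = -755414/5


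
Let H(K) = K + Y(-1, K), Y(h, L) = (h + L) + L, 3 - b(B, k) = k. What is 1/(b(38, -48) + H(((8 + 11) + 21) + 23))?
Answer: 1/239 ≈ 0.0041841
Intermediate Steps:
b(B, k) = 3 - k
Y(h, L) = h + 2*L (Y(h, L) = (L + h) + L = h + 2*L)
H(K) = -1 + 3*K (H(K) = K + (-1 + 2*K) = -1 + 3*K)
1/(b(38, -48) + H(((8 + 11) + 21) + 23)) = 1/((3 - 1*(-48)) + (-1 + 3*(((8 + 11) + 21) + 23))) = 1/((3 + 48) + (-1 + 3*((19 + 21) + 23))) = 1/(51 + (-1 + 3*(40 + 23))) = 1/(51 + (-1 + 3*63)) = 1/(51 + (-1 + 189)) = 1/(51 + 188) = 1/239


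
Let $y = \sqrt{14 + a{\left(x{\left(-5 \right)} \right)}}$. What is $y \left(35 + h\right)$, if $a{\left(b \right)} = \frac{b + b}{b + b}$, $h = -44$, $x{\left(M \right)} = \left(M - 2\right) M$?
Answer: $- 9 \sqrt{15} \approx -34.857$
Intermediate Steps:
$x{\left(M \right)} = M \left(-2 + M\right)$ ($x{\left(M \right)} = \left(-2 + M\right) M = M \left(-2 + M\right)$)
$a{\left(b \right)} = 1$ ($a{\left(b \right)} = \frac{2 b}{2 b} = 2 b \frac{1}{2 b} = 1$)
$y = \sqrt{15}$ ($y = \sqrt{14 + 1} = \sqrt{15} \approx 3.873$)
$y \left(35 + h\right) = \sqrt{15} \left(35 - 44\right) = \sqrt{15} \left(-9\right) = - 9 \sqrt{15}$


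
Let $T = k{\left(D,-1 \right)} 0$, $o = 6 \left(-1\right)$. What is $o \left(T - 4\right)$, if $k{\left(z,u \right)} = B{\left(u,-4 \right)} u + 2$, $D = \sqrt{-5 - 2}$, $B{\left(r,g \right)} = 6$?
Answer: $24$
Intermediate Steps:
$D = i \sqrt{7}$ ($D = \sqrt{-7} = i \sqrt{7} \approx 2.6458 i$)
$k{\left(z,u \right)} = 2 + 6 u$ ($k{\left(z,u \right)} = 6 u + 2 = 2 + 6 u$)
$o = -6$
$T = 0$ ($T = \left(2 + 6 \left(-1\right)\right) 0 = \left(2 - 6\right) 0 = \left(-4\right) 0 = 0$)
$o \left(T - 4\right) = - 6 \left(0 - 4\right) = \left(-6\right) \left(-4\right) = 24$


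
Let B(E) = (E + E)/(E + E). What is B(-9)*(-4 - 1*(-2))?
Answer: -2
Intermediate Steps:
B(E) = 1 (B(E) = (2*E)/((2*E)) = (2*E)*(1/(2*E)) = 1)
B(-9)*(-4 - 1*(-2)) = 1*(-4 - 1*(-2)) = 1*(-4 + 2) = 1*(-2) = -2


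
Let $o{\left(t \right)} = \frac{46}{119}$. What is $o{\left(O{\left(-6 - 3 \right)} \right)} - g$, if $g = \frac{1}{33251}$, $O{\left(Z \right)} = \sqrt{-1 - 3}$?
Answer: $\frac{1529427}{3956869} \approx 0.38652$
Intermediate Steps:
$O{\left(Z \right)} = 2 i$ ($O{\left(Z \right)} = \sqrt{-4} = 2 i$)
$g = \frac{1}{33251} \approx 3.0074 \cdot 10^{-5}$
$o{\left(t \right)} = \frac{46}{119}$ ($o{\left(t \right)} = 46 \cdot \frac{1}{119} = \frac{46}{119}$)
$o{\left(O{\left(-6 - 3 \right)} \right)} - g = \frac{46}{119} - \frac{1}{33251} = \frac{1529427}{3956869}$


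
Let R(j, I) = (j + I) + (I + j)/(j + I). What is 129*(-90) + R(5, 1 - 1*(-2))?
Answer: -11601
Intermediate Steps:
R(j, I) = 1 + I + j (R(j, I) = (I + j) + (I + j)/(I + j) = (I + j) + 1 = 1 + I + j)
129*(-90) + R(5, 1 - 1*(-2)) = 129*(-90) + (1 + (1 - 1*(-2)) + 5) = -11610 + (1 + (1 + 2) + 5) = -11610 + (1 + 3 + 5) = -11610 + 9 = -11601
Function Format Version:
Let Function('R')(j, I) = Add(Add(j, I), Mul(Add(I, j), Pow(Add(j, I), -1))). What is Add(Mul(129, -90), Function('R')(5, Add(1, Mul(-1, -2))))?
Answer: -11601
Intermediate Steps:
Function('R')(j, I) = Add(1, I, j) (Function('R')(j, I) = Add(Add(I, j), Mul(Add(I, j), Pow(Add(I, j), -1))) = Add(Add(I, j), 1) = Add(1, I, j))
Add(Mul(129, -90), Function('R')(5, Add(1, Mul(-1, -2)))) = Add(Mul(129, -90), Add(1, Add(1, Mul(-1, -2)), 5)) = Add(-11610, Add(1, Add(1, 2), 5)) = Add(-11610, Add(1, 3, 5)) = Add(-11610, 9) = -11601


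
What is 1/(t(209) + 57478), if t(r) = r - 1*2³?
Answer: 1/57679 ≈ 1.7337e-5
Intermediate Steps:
t(r) = -8 + r (t(r) = r - 1*8 = r - 8 = -8 + r)
1/(t(209) + 57478) = 1/((-8 + 209) + 57478) = 1/(201 + 57478) = 1/57679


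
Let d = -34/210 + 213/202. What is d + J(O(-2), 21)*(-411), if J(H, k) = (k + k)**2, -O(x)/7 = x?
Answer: -15377315909/21210 ≈ -7.2500e+5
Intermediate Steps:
O(x) = -7*x
J(H, k) = 4*k**2 (J(H, k) = (2*k)**2 = 4*k**2)
d = 18931/21210 (d = -34*1/210 + 213*(1/202) = -17/105 + 213/202 = 18931/21210 ≈ 0.89255)
d + J(O(-2), 21)*(-411) = 18931/21210 + (4*21**2)*(-411) = 18931/21210 + (4*441)*(-411) = 18931/21210 + 1764*(-411) = 18931/21210 - 725004 = -15377315909/21210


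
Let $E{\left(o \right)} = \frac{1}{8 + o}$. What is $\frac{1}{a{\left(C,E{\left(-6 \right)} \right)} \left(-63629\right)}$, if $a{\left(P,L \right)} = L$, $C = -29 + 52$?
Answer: $- \frac{2}{63629} \approx -3.1432 \cdot 10^{-5}$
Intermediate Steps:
$C = 23$
$\frac{1}{a{\left(C,E{\left(-6 \right)} \right)} \left(-63629\right)} = \frac{1}{\frac{1}{8 - 6} \left(-63629\right)} = \frac{1}{\frac{1}{2}} \left(- \frac{1}{63629}\right) = 2 \left(- \frac{1}{63629}\right) = - \frac{2}{63629}$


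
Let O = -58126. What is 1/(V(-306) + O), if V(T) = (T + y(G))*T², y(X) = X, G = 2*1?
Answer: -1/28523470 ≈ -3.5059e-8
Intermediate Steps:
G = 2
V(T) = T²*(2 + T) (V(T) = (T + 2)*T² = (2 + T)*T² = T²*(2 + T))
1/(V(-306) + O) = 1/((-306)²*(2 - 306) - 58126) = 1/(93636*(-304) - 58126) = 1/(-28465344 - 58126) = 1/(-28523470) = -1/28523470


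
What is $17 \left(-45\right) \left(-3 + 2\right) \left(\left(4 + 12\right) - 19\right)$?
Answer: $-2295$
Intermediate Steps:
$17 \left(-45\right) \left(-3 + 2\right) \left(\left(4 + 12\right) - 19\right) = - 765 \left(- (16 - 19)\right) = - 765 \left(\left(-1\right) \left(-3\right)\right) = \left(-765\right) 3 = -2295$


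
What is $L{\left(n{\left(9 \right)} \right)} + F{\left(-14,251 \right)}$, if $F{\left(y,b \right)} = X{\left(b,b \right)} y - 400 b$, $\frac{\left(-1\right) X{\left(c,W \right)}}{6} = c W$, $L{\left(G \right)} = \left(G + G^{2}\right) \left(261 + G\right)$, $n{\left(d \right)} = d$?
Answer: $5215984$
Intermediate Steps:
$L{\left(G \right)} = \left(261 + G\right) \left(G + G^{2}\right)$
$X{\left(c,W \right)} = - 6 W c$ ($X{\left(c,W \right)} = - 6 c W = - 6 W c$)
$F{\left(y,b \right)} = - 400 b - 6 y b^{2}$ ($F{\left(y,b \right)} = - 6 b b y - 400 b = - 6 b^{2} y - 400 b = - 6 y b^{2} - 400 b = - 400 b - 6 y b^{2}$)
$L{\left(n{\left(9 \right)} \right)} + F{\left(-14,251 \right)} = 9 \left(261 + 9^{2} + 262 \cdot 9\right) + 2 \cdot 251 \left(-200 - 753 \left(-14\right)\right) = 9 \left(261 + 81 + 2358\right) + 2 \cdot 251 \left(-200 + 10542\right) = 9 \cdot 2700 + 2 \cdot 251 \cdot 10342 = 24300 + 5191684 = 5215984$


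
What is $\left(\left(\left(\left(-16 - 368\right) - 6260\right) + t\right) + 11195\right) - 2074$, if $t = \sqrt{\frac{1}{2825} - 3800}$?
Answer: $2477 + \frac{11 i \sqrt{10025247}}{565} \approx 2477.0 + 61.644 i$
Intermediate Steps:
$t = \frac{11 i \sqrt{10025247}}{565}$ ($t = \sqrt{\frac{1}{2825} - 3800} = \sqrt{- \frac{10734999}{2825}} = \frac{11 i \sqrt{10025247}}{565} \approx 61.644 i$)
$\left(\left(\left(\left(-16 - 368\right) - 6260\right) + t\right) + 11195\right) - 2074 = \left(\left(\left(\left(-16 - 368\right) - 6260\right) + \frac{11 i \sqrt{10025247}}{565}\right) + 11195\right) - 2074 = \left(\left(\left(-384 - 6260\right) + \frac{11 i \sqrt{10025247}}{565}\right) + 11195\right) - 2074 = \left(\left(-6644 + \frac{11 i \sqrt{10025247}}{565}\right) + 11195\right) - 2074 = \left(4551 + \frac{11 i \sqrt{10025247}}{565}\right) - 2074 = 2477 + \frac{11 i \sqrt{10025247}}{565}$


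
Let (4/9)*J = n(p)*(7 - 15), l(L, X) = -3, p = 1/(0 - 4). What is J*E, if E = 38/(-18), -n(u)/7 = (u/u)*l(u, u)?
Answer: 798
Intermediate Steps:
p = -¼ (p = 1/(-4) = -¼ ≈ -0.25000)
n(u) = 21 (n(u) = -7*u/u*(-3) = -7*(-3) = 21)
J = -378 (J = 9*(21*(7 - 15))/4 = 9*(21*(-8))/4 = (9/4)*(-168) = -378)
E = -19/9 (E = 38*(-1/18) = -19/9 ≈ -2.1111)
J*E = -378*(-19/9) = 798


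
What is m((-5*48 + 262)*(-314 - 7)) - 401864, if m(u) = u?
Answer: -408926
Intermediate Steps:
m((-5*48 + 262)*(-314 - 7)) - 401864 = (-5*48 + 262)*(-314 - 7) - 401864 = (-240 + 262)*(-321) - 401864 = 22*(-321) - 401864 = -7062 - 401864 = -408926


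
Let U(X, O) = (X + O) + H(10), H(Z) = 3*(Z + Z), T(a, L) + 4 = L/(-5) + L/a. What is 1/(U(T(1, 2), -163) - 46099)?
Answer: -5/231022 ≈ -2.1643e-5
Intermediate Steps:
T(a, L) = -4 - L/5 + L/a (T(a, L) = -4 + (L/(-5) + L/a) = -4 + (L*(-⅕) + L/a) = -4 + (-L/5 + L/a) = -4 - L/5 + L/a)
H(Z) = 6*Z (H(Z) = 3*(2*Z) = 6*Z)
U(X, O) = 60 + O + X (U(X, O) = (X + O) + 6*10 = (O + X) + 60 = 60 + O + X)
1/(U(T(1, 2), -163) - 46099) = 1/((60 - 163 + (-4 - ⅕*2 + 2/1)) - 46099) = 1/((60 - 163 + (-4 - ⅖ + 2*1)) - 46099) = 1/((60 - 163 + (-4 - ⅖ + 2)) - 46099) = 1/((60 - 163 - 12/5) - 46099) = 1/(-527/5 - 46099) = 1/(-231022/5) = -5/231022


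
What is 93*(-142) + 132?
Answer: -13074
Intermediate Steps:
93*(-142) + 132 = -13206 + 132 = -13074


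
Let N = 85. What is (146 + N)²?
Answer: 53361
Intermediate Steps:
(146 + N)² = (146 + 85)² = 231² = 53361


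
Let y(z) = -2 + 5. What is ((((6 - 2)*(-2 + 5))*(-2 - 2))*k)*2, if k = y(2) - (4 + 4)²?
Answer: 5856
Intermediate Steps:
y(z) = 3
k = -61 (k = 3 - (4 + 4)² = 3 - 1*8² = 3 - 1*64 = 3 - 64 = -61)
((((6 - 2)*(-2 + 5))*(-2 - 2))*k)*2 = ((((6 - 2)*(-2 + 5))*(-2 - 2))*(-61))*2 = (((4*3)*(-4))*(-61))*2 = ((12*(-4))*(-61))*2 = -48*(-61)*2 = 2928*2 = 5856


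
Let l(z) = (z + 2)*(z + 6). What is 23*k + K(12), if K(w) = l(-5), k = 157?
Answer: 3608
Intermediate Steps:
l(z) = (2 + z)*(6 + z)
K(w) = -3 (K(w) = 12 + (-5)² + 8*(-5) = 12 + 25 - 40 = -3)
23*k + K(12) = 23*157 - 3 = 3611 - 3 = 3608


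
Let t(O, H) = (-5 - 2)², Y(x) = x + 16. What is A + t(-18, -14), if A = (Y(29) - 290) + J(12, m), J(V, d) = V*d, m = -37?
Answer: -640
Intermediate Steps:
Y(x) = 16 + x
A = -689 (A = ((16 + 29) - 290) + 12*(-37) = (45 - 290) - 444 = -245 - 444 = -689)
t(O, H) = 49 (t(O, H) = (-7)² = 49)
A + t(-18, -14) = -689 + 49 = -640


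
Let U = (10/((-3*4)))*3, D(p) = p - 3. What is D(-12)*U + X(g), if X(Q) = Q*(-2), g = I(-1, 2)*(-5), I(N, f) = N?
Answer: 55/2 ≈ 27.500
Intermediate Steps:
g = 5 (g = -1*(-5) = 5)
D(p) = -3 + p
X(Q) = -2*Q
U = -5/2 (U = (10/(-12))*3 = (10*(-1/12))*3 = -5/6*3 = -5/2 ≈ -2.5000)
D(-12)*U + X(g) = (-3 - 12)*(-5/2) - 2*5 = -15*(-5/2) - 10 = 75/2 - 10 = 55/2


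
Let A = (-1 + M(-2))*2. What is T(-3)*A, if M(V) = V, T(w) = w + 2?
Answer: 6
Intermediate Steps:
T(w) = 2 + w
A = -6 (A = (-1 - 2)*2 = -3*2 = -6)
T(-3)*A = (2 - 3)*(-6) = -1*(-6) = 6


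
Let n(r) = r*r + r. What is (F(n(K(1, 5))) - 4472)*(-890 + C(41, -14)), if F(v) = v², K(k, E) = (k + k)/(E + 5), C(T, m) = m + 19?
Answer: 494708628/125 ≈ 3.9577e+6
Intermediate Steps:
C(T, m) = 19 + m
K(k, E) = 2*k/(5 + E) (K(k, E) = (2*k)/(5 + E) = 2*k/(5 + E))
n(r) = r + r² (n(r) = r² + r = r + r²)
(F(n(K(1, 5))) - 4472)*(-890 + C(41, -14)) = (((2*1/(5 + 5))*(1 + 2*1/(5 + 5)))² - 4472)*(-890 + (19 - 14)) = (((2*1/10)*(1 + 2*1/10))² - 4472)*(-890 + 5) = (((2*1*(⅒))*(1 + 2*1*(⅒)))² - 4472)*(-885) = (((1 + ⅕)/5)² - 4472)*(-885) = (((⅕)*(6/5))² - 4472)*(-885) = ((6/25)² - 4472)*(-885) = (36/625 - 4472)*(-885) = -2794964/625*(-885) = 494708628/125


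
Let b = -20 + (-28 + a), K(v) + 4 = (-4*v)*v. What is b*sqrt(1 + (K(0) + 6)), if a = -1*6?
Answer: -54*sqrt(3) ≈ -93.531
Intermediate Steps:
a = -6
K(v) = -4 - 4*v**2 (K(v) = -4 + (-4*v)*v = -4 - 4*v**2)
b = -54 (b = -20 + (-28 - 6) = -20 - 34 = -54)
b*sqrt(1 + (K(0) + 6)) = -54*sqrt(1 + ((-4 - 4*0**2) + 6)) = -54*sqrt(1 + ((-4 - 4*0) + 6)) = -54*sqrt(1 + ((-4 + 0) + 6)) = -54*sqrt(1 + (-4 + 6)) = -54*sqrt(1 + 2) = -54*sqrt(3)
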